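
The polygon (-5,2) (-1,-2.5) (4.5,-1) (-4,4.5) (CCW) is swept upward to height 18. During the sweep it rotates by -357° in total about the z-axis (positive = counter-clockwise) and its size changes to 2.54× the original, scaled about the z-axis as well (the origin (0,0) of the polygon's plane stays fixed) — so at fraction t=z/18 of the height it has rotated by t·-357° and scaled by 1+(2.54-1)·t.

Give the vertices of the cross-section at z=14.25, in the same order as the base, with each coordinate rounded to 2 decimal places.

t = z/height = 14.25/18 = 0.791667
s = 1 + (scale-1)·z/height = 1 + (2.54-1)·14.25/18 = 2.219167
θ = twist·z/height = -357°·14.25/18 = -282.6250° = -4.932737 rad
cos θ = 0.218569, sin θ = 0.975821 (intermediates below are computed at full precision and shown rounded to 5 d.p.)
v1: (-5,2) → rotate → (-3.04449,-4.44197) → ×s → (-6.75623,-9.85747) → (-6.76,-9.86)
v2: (-1,-2.5) → rotate → (2.22098,-1.52224) → ×s → (4.92874,-3.37811) → (4.93,-3.38)
v3: (4.5,-1) → rotate → (1.95938,4.17263) → ×s → (4.34820,9.25976) → (4.35,9.26)
v4: (-4,4.5) → rotate → (-5.26547,-2.91973) → ×s → (-11.68496,-6.47936) → (-11.68,-6.48)

Cross-section at z=14.25: (-6.76,-9.86) (4.93,-3.38) (4.35,9.26) (-11.68,-6.48)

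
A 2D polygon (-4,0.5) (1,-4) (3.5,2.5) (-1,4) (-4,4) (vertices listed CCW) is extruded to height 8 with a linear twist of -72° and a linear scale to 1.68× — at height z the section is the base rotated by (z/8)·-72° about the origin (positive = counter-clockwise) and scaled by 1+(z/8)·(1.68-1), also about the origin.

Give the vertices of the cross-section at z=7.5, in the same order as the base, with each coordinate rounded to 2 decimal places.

t = z/height = 7.5/8 = 0.9375
s = 1 + (scale-1)·z/height = 1 + (1.68-1)·7.5/8 = 1.637500
θ = twist·z/height = -72°·7.5/8 = -67.5000° = -1.178097 rad
cos θ = 0.382683, sin θ = -0.923880 (intermediates below are computed at full precision and shown rounded to 5 d.p.)
v1: (-4,0.5) → rotate → (-1.06879,3.88686) → ×s → (-1.75015,6.36473) → (-1.75,6.36)
v2: (1,-4) → rotate → (-3.31283,-2.45461) → ×s → (-5.42477,-4.01943) → (-5.42,-4.02)
v3: (3.5,2.5) → rotate → (3.64909,-2.27687) → ×s → (5.97539,-3.72837) → (5.98,-3.73)
v4: (-1,4) → rotate → (3.31283,2.45461) → ×s → (5.42477,4.01943) → (5.42,4.02)
v5: (-4,4) → rotate → (2.16478,5.22625) → ×s → (3.54483,8.55799) → (3.54,8.56)

Cross-section at z=7.5: (-1.75,6.36) (-5.42,-4.02) (5.98,-3.73) (5.42,4.02) (3.54,8.56)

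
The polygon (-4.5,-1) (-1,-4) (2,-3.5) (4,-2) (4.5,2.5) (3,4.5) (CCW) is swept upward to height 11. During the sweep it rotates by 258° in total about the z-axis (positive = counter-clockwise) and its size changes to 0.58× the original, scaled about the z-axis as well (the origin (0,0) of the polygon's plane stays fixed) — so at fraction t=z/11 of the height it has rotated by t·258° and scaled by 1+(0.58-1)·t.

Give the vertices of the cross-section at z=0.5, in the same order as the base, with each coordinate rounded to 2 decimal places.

t = z/height = 0.5/11 = 0.0454545
s = 1 + (scale-1)·z/height = 1 + (0.58-1)·0.5/11 = 0.980909
θ = twist·z/height = 258°·0.5/11 = 11.7273° = 0.204680 rad
cos θ = 0.979126, sin θ = 0.203253 (intermediates below are computed at full precision and shown rounded to 5 d.p.)
v1: (-4.5,-1) → rotate → (-4.20281,-1.89377) → ×s → (-4.12258,-1.85761) → (-4.12,-1.86)
v2: (-1,-4) → rotate → (-0.16611,-4.11976) → ×s → (-0.16294,-4.04111) → (-0.16,-4.04)
v3: (2,-3.5) → rotate → (2.66964,-3.02043) → ×s → (2.61867,-2.96277) → (2.62,-2.96)
v4: (4,-2) → rotate → (4.32301,-1.14524) → ×s → (4.24048,-1.12338) → (4.24,-1.12)
v5: (4.5,2.5) → rotate → (3.89793,3.36246) → ×s → (3.82352,3.29826) → (3.82,3.30)
v6: (3,4.5) → rotate → (2.02274,5.01583) → ×s → (1.98412,4.92007) → (1.98,4.92)

Cross-section at z=0.5: (-4.12,-1.86) (-0.16,-4.04) (2.62,-2.96) (4.24,-1.12) (3.82,3.30) (1.98,4.92)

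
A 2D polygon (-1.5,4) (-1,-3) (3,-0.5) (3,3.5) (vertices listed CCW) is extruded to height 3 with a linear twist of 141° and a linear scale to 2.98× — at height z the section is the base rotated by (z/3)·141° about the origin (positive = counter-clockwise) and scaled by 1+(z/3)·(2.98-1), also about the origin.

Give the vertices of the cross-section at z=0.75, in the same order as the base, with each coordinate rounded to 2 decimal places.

Cross-section at z=0.75: (-5.28,3.59) (1.37,-4.53) (4.09,1.98) (0.64,6.86)

t = z/height = 0.75/3 = 0.25
s = 1 + (scale-1)·z/height = 1 + (2.98-1)·0.75/3 = 1.495000
θ = twist·z/height = 141°·0.75/3 = 35.2500° = 0.615229 rad
cos θ = 0.816642, sin θ = 0.577145 (intermediates below are computed at full precision and shown rounded to 5 d.p.)
v1: (-1.5,4) → rotate → (-3.53354,2.40085) → ×s → (-5.28265,3.58927) → (-5.28,3.59)
v2: (-1,-3) → rotate → (0.91479,-3.02707) → ×s → (1.36762,-4.52547) → (1.37,-4.53)
v3: (3,-0.5) → rotate → (2.73850,1.32311) → ×s → (4.09405,1.97806) → (4.09,1.98)
v4: (3,3.5) → rotate → (0.42992,4.58968) → ×s → (0.64273,6.86157) → (0.64,6.86)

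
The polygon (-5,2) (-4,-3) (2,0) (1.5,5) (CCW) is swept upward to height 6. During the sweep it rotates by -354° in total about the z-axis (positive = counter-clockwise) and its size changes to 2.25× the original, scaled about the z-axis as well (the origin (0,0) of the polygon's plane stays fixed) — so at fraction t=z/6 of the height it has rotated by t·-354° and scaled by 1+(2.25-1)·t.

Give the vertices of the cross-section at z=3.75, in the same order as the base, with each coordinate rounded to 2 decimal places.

t = z/height = 3.75/6 = 0.625
s = 1 + (scale-1)·z/height = 1 + (2.25-1)·3.75/6 = 1.781250
θ = twist·z/height = -354°·3.75/6 = -221.2500° = -3.861541 rad
cos θ = -0.751840, sin θ = 0.659346 (intermediates below are computed at full precision and shown rounded to 5 d.p.)
v1: (-5,2) → rotate → (2.44051,-4.80041) → ×s → (4.34715,-8.55073) → (4.35,-8.55)
v2: (-4,-3) → rotate → (4.98540,-0.38186) → ×s → (8.88024,-0.68019) → (8.88,-0.68)
v3: (2,0) → rotate → (-1.50368,1.31869) → ×s → (-2.67843,2.34892) → (-2.68,2.35)
v4: (1.5,5) → rotate → (-4.42449,-2.77018) → ×s → (-7.88112,-4.93438) → (-7.88,-4.93)

Cross-section at z=3.75: (4.35,-8.55) (8.88,-0.68) (-2.68,2.35) (-7.88,-4.93)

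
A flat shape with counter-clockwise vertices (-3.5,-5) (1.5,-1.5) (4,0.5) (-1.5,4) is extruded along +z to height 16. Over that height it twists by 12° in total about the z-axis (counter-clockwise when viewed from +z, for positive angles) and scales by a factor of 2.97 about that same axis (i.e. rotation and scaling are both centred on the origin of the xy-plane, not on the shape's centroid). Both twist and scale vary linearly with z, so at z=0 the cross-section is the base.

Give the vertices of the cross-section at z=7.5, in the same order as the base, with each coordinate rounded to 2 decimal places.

t = z/height = 7.5/16 = 0.46875
s = 1 + (scale-1)·z/height = 1 + (2.97-1)·7.5/16 = 1.923438
θ = twist·z/height = 12°·7.5/16 = 5.6250° = 0.098175 rad
cos θ = 0.995185, sin θ = 0.098017 (intermediates below are computed at full precision and shown rounded to 5 d.p.)
v1: (-3.5,-5) → rotate → (-2.99306,-5.31898) → ×s → (-5.75697,-10.23073) → (-5.76,-10.23)
v2: (1.5,-1.5) → rotate → (1.63980,-1.34575) → ×s → (3.15406,-2.58847) → (3.15,-2.59)
v3: (4,0.5) → rotate → (3.93173,0.88966) → ×s → (7.56244,1.71121) → (7.56,1.71)
v4: (-1.5,4) → rotate → (-1.88485,3.83371) → ×s → (-3.62538,7.37391) → (-3.63,7.37)

Cross-section at z=7.5: (-5.76,-10.23) (3.15,-2.59) (7.56,1.71) (-3.63,7.37)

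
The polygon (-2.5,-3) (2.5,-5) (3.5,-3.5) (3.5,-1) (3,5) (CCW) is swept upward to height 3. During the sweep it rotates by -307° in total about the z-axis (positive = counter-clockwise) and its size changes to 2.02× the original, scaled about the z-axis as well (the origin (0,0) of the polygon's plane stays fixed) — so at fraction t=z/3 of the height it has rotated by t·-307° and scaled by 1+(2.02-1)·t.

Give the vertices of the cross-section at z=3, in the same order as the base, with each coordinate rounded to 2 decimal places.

t = z/height = 3/3 = 1
s = 1 + (scale-1)·z/height = 1 + (2.02-1)·3/3 = 2.020000
θ = twist·z/height = -307°·3/3 = -307.0000° = -5.358161 rad
cos θ = 0.601815, sin θ = 0.798636 (intermediates below are computed at full precision and shown rounded to 5 d.p.)
v1: (-2.5,-3) → rotate → (0.89137,-3.80203) → ×s → (1.80057,-7.68011) → (1.80,-7.68)
v2: (2.5,-5) → rotate → (5.49772,-1.01249) → ×s → (11.10538,-2.04522) → (11.11,-2.05)
v3: (3.5,-3.5) → rotate → (4.90158,0.68887) → ×s → (9.90119,1.39152) → (9.90,1.39)
v4: (3.5,-1) → rotate → (2.90499,2.19341) → ×s → (5.86808,4.43069) → (5.87,4.43)
v5: (3,5) → rotate → (-2.18773,5.40498) → ×s → (-4.41922,10.91806) → (-4.42,10.92)

Cross-section at z=3: (1.80,-7.68) (11.11,-2.05) (9.90,1.39) (5.87,4.43) (-4.42,10.92)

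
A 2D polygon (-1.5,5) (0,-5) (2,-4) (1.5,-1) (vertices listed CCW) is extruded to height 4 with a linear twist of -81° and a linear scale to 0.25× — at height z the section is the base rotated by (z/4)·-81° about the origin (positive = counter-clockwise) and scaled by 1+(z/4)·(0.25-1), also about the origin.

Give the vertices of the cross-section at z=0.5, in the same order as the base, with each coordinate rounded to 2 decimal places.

Cross-section at z=0.5: (-0.54,4.70) (-0.80,-4.46) (1.15,-3.89) (1.18,-1.13)

t = z/height = 0.5/4 = 0.125
s = 1 + (scale-1)·z/height = 1 + (0.25-1)·0.5/4 = 0.906250
θ = twist·z/height = -81°·0.5/4 = -10.1250° = -0.176715 rad
cos θ = 0.984427, sin θ = -0.175796 (intermediates below are computed at full precision and shown rounded to 5 d.p.)
v1: (-1.5,5) → rotate → (-0.59766,5.18583) → ×s → (-0.54163,4.69966) → (-0.54,4.70)
v2: (0,-5) → rotate → (-0.87898,-4.92213) → ×s → (-0.79658,-4.46068) → (-0.80,-4.46)
v3: (2,-4) → rotate → (1.26567,-4.28930) → ×s → (1.14701,-3.88718) → (1.15,-3.89)
v4: (1.5,-1) → rotate → (1.30084,-1.24812) → ×s → (1.17889,-1.13111) → (1.18,-1.13)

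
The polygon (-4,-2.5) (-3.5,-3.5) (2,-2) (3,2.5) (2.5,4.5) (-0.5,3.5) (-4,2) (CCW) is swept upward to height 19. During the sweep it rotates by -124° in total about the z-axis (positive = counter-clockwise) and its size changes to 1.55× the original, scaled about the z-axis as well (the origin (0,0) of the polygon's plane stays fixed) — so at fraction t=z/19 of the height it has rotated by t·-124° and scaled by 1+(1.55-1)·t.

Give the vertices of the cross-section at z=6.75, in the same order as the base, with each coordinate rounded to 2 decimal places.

t = z/height = 6.75/19 = 0.355263
s = 1 + (scale-1)·z/height = 1 + (1.55-1)·6.75/19 = 1.195395
θ = twist·z/height = -124°·6.75/19 = -44.0526° = -0.768863 rad
cos θ = 0.718701, sin θ = -0.695319 (intermediates below are computed at full precision and shown rounded to 5 d.p.)
v1: (-4,-2.5) → rotate → (-4.61310,0.98452) → ×s → (-5.51448,1.17689) → (-5.51,1.18)
v2: (-3.5,-3.5) → rotate → (-4.94907,-0.08184) → ×s → (-5.91609,-0.09783) → (-5.92,-0.10)
v3: (2,-2) → rotate → (0.04677,-2.82804) → ×s → (0.05590,-3.38062) → (0.06,-3.38)
v4: (3,2.5) → rotate → (3.89440,-0.28920) → ×s → (4.65535,-0.34571) → (4.66,-0.35)
v5: (2.5,4.5) → rotate → (4.92569,1.49586) → ×s → (5.88814,1.78814) → (5.89,1.79)
v6: (-0.5,3.5) → rotate → (2.07427,2.86311) → ×s → (2.47957,3.42255) → (2.48,3.42)
v7: (-4,2) → rotate → (-1.48417,4.21868) → ×s → (-1.77417,5.04299) → (-1.77,5.04)

Cross-section at z=6.75: (-5.51,1.18) (-5.92,-0.10) (0.06,-3.38) (4.66,-0.35) (5.89,1.79) (2.48,3.42) (-1.77,5.04)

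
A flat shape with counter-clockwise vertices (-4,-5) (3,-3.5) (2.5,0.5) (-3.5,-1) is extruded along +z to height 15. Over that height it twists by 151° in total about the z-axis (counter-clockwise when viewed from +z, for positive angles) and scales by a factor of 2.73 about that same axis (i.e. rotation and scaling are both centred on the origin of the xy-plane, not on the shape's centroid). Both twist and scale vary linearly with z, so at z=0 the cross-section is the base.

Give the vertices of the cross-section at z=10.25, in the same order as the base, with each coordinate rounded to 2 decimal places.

t = z/height = 10.25/15 = 0.683333
s = 1 + (scale-1)·z/height = 1 + (2.73-1)·10.25/15 = 2.182167
θ = twist·z/height = 151°·10.25/15 = 103.1833° = 1.800889 rad
cos θ = -0.228068, sin θ = 0.973645 (intermediates below are computed at full precision and shown rounded to 5 d.p.)
v1: (-4,-5) → rotate → (5.78050,-2.75424) → ×s → (12.61401,-6.01022) → (12.61,-6.01)
v2: (3,-3.5) → rotate → (2.72356,3.71917) → ×s → (5.94325,8.11585) → (5.94,8.12)
v3: (2.5,0.5) → rotate → (-1.05699,2.32008) → ×s → (-2.30653,5.06280) → (-2.31,5.06)
v4: (-3.5,-1) → rotate → (1.77188,-3.17969) → ×s → (3.86654,-6.93862) → (3.87,-6.94)

Cross-section at z=10.25: (12.61,-6.01) (5.94,8.12) (-2.31,5.06) (3.87,-6.94)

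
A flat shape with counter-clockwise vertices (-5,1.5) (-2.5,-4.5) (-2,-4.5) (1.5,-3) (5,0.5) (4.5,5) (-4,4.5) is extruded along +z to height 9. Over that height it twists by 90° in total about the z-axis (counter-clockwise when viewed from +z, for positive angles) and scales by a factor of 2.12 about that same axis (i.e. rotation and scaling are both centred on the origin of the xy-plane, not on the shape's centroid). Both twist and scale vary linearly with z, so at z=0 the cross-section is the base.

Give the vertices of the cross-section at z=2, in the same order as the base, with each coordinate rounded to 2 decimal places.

Cross-section at z=2: (-6.51,-0.38) (-1.01,-6.35) (-0.42,-6.14) (3.04,-2.88) (5.65,2.72) (3.15,7.79) (-6.62,3.57)

t = z/height = 2/9 = 0.222222
s = 1 + (scale-1)·z/height = 1 + (2.12-1)·2/9 = 1.248889
θ = twist·z/height = 90°·2/9 = 20.0000° = 0.349066 rad
cos θ = 0.939693, sin θ = 0.342020 (intermediates below are computed at full precision and shown rounded to 5 d.p.)
v1: (-5,1.5) → rotate → (-5.21149,-0.30056) → ×s → (-6.50858,-0.37537) → (-6.51,-0.38)
v2: (-2.5,-4.5) → rotate → (-0.81014,-5.08367) → ×s → (-1.01178,-6.34894) → (-1.01,-6.35)
v3: (-2,-4.5) → rotate → (-0.34029,-4.91266) → ×s → (-0.42499,-6.13536) → (-0.42,-6.14)
v4: (1.5,-3) → rotate → (2.43560,-2.30605) → ×s → (3.04179,-2.88000) → (3.04,-2.88)
v5: (5,0.5) → rotate → (4.52745,2.17995) → ×s → (5.65429,2.72251) → (5.65,2.72)
v6: (4.5,5) → rotate → (2.51852,6.23755) → ×s → (3.14535,7.79001) → (3.15,7.79)
v7: (-4,4.5) → rotate → (-5.29786,2.86054) → ×s → (-6.61644,3.57249) → (-6.62,3.57)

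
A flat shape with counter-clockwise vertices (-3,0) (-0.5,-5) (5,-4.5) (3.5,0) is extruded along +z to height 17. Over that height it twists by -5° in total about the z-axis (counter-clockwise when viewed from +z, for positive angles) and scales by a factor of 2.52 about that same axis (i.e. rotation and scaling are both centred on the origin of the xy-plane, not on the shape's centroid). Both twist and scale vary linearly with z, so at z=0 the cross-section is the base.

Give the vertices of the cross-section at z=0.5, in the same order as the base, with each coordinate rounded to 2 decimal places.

Cross-section at z=0.5: (-3.13,0.01) (-0.54,-5.22) (5.21,-4.71) (3.66,-0.01)

t = z/height = 0.5/17 = 0.0294118
s = 1 + (scale-1)·z/height = 1 + (2.52-1)·0.5/17 = 1.044706
θ = twist·z/height = -5°·0.5/17 = -0.1471° = -0.002567 rad
cos θ = 0.999997, sin θ = -0.002567 (intermediates below are computed at full precision and shown rounded to 5 d.p.)
v1: (-3,0) → rotate → (-2.99999,0.00770) → ×s → (-3.13411,0.00804) → (-3.13,0.01)
v2: (-0.5,-5) → rotate → (-0.51283,-4.99870) → ×s → (-0.53576,-5.22217) → (-0.54,-5.22)
v3: (5,-4.5) → rotate → (4.98843,-4.51282) → ×s → (5.21145,-4.71457) → (5.21,-4.71)
v4: (3.5,0) → rotate → (3.49999,-0.00898) → ×s → (3.65646,-0.00938) → (3.66,-0.01)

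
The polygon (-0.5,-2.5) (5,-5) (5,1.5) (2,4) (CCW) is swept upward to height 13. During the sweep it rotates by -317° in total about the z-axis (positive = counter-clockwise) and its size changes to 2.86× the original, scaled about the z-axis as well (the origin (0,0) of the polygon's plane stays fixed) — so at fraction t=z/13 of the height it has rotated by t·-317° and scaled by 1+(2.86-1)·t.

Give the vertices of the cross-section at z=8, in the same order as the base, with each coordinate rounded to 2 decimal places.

Cross-section at z=8: (2.43,4.90) (-7.56,13.14) (-11.19,-0.32) (-6.37,-7.17)

t = z/height = 8/13 = 0.615385
s = 1 + (scale-1)·z/height = 1 + (2.86-1)·8/13 = 2.144615
θ = twist·z/height = -317°·8/13 = -195.0769° = -3.404735 rad
cos θ = -0.965577, sin θ = 0.260116 (intermediates below are computed at full precision and shown rounded to 5 d.p.)
v1: (-0.5,-2.5) → rotate → (1.13308,2.28389) → ×s → (2.43002,4.89806) → (2.43,4.90)
v2: (5,-5) → rotate → (-3.52731,6.12847) → ×s → (-7.56472,13.14320) → (-7.56,13.14)
v3: (5,1.5) → rotate → (-5.21806,-0.14779) → ×s → (-11.19073,-0.31695) → (-11.19,-0.32)
v4: (2,4) → rotate → (-2.97162,-3.34208) → ×s → (-6.37298,-7.16747) → (-6.37,-7.17)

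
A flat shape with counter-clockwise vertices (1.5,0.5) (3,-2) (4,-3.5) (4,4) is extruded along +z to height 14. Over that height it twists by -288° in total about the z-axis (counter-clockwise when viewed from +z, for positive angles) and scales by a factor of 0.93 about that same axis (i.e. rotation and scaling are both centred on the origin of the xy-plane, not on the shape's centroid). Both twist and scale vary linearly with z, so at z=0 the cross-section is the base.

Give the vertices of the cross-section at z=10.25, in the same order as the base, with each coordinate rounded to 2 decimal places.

t = z/height = 10.25/14 = 0.732143
s = 1 + (scale-1)·z/height = 1 + (0.93-1)·10.25/14 = 0.948750
θ = twist·z/height = -288°·10.25/14 = -210.8571° = -3.680151 rad
cos θ = -0.858449, sin θ = 0.512899 (intermediates below are computed at full precision and shown rounded to 5 d.p.)
v1: (1.5,0.5) → rotate → (-1.54412,0.34012) → ×s → (-1.46499,0.32269) → (-1.46,0.32)
v2: (3,-2) → rotate → (-1.54955,3.25560) → ×s → (-1.47013,3.08875) → (-1.47,3.09)
v3: (4,-3.5) → rotate → (-1.63865,5.05617) → ×s → (-1.55467,4.79704) → (-1.55,4.80)
v4: (4,4) → rotate → (-5.48539,-1.38220) → ×s → (-5.20427,-1.31136) → (-5.20,-1.31)

Cross-section at z=10.25: (-1.46,0.32) (-1.47,3.09) (-1.55,4.80) (-5.20,-1.31)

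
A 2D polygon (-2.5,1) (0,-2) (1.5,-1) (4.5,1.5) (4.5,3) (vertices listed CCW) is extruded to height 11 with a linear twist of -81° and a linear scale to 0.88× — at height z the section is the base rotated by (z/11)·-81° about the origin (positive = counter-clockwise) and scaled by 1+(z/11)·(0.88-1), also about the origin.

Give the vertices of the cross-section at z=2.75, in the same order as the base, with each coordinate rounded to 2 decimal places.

Cross-section at z=2.75: (-1.94,1.75) (-0.67,-1.82) (1.03,-1.41) (4.60,-0.15) (5.10,1.22)

t = z/height = 2.75/11 = 0.25
s = 1 + (scale-1)·z/height = 1 + (0.88-1)·2.75/11 = 0.970000
θ = twist·z/height = -81°·2.75/11 = -20.2500° = -0.353429 rad
cos θ = 0.938191, sin θ = -0.346117 (intermediates below are computed at full precision and shown rounded to 5 d.p.)
v1: (-2.5,1) → rotate → (-1.99936,1.80348) → ×s → (-1.93938,1.74938) → (-1.94,1.75)
v2: (0,-2) → rotate → (-0.69223,-1.87638) → ×s → (-0.67147,-1.82009) → (-0.67,-1.82)
v3: (1.5,-1) → rotate → (1.06117,-1.45737) → ×s → (1.02933,-1.41365) → (1.03,-1.41)
v4: (4.5,1.5) → rotate → (4.74104,-0.15024) → ×s → (4.59881,-0.14573) → (4.60,-0.15)
v5: (4.5,3) → rotate → (5.26021,1.25705) → ×s → (5.10241,1.21934) → (5.10,1.22)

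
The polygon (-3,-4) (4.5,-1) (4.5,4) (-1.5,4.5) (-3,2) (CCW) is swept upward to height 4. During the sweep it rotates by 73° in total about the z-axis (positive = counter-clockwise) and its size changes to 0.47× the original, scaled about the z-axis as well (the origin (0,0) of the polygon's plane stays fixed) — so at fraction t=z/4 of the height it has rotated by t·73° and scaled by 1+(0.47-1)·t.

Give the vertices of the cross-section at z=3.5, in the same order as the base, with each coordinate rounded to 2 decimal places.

t = z/height = 3.5/4 = 0.875
s = 1 + (scale-1)·z/height = 1 + (0.47-1)·3.5/4 = 0.536250
θ = twist·z/height = 73°·3.5/4 = 63.8750° = 1.114829 rad
cos θ = 0.440331, sin θ = 0.897836 (intermediates below are computed at full precision and shown rounded to 5 d.p.)
v1: (-3,-4) → rotate → (2.27035,-4.45483) → ×s → (1.21747,-2.38890) → (1.22,-2.39)
v2: (4.5,-1) → rotate → (2.87932,3.59993) → ×s → (1.54404,1.93046) → (1.54,1.93)
v3: (4.5,4) → rotate → (-1.60985,5.80158) → ×s → (-0.86328,3.11110) → (-0.86,3.11)
v4: (-1.5,4.5) → rotate → (-4.70076,0.63474) → ×s → (-2.52078,0.34038) → (-2.52,0.34)
v5: (-3,2) → rotate → (-3.11666,-1.81284) → ×s → (-1.67131,-0.97214) → (-1.67,-0.97)

Cross-section at z=3.5: (1.22,-2.39) (1.54,1.93) (-0.86,3.11) (-2.52,0.34) (-1.67,-0.97)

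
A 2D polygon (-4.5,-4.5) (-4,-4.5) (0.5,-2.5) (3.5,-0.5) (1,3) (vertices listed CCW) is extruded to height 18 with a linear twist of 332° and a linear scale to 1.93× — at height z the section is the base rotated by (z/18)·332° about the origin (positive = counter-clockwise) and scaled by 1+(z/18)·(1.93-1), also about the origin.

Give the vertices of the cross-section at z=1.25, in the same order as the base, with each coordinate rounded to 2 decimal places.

t = z/height = 1.25/18 = 0.0694444
s = 1 + (scale-1)·z/height = 1 + (1.93-1)·1.25/18 = 1.064583
θ = twist·z/height = 332°·1.25/18 = 23.0556° = 0.402395 rad
cos θ = 0.920126, sin θ = 0.391623 (intermediates below are computed at full precision and shown rounded to 5 d.p.)
v1: (-4.5,-4.5) → rotate → (-2.37826,-5.90287) → ×s → (-2.53186,-6.28410) → (-2.53,-6.28)
v2: (-4,-4.5) → rotate → (-1.91820,-5.70706) → ×s → (-2.04208,-6.07564) → (-2.04,-6.08)
v3: (0.5,-2.5) → rotate → (1.43912,-2.10450) → ×s → (1.53206,-2.24042) → (1.53,-2.24)
v4: (3.5,-0.5) → rotate → (3.41625,0.91062) → ×s → (3.63688,0.96943) → (3.64,0.97)
v5: (1,3) → rotate → (-0.25474,3.15200) → ×s → (-0.27120,3.35557) → (-0.27,3.36)

Cross-section at z=1.25: (-2.53,-6.28) (-2.04,-6.08) (1.53,-2.24) (3.64,0.97) (-0.27,3.36)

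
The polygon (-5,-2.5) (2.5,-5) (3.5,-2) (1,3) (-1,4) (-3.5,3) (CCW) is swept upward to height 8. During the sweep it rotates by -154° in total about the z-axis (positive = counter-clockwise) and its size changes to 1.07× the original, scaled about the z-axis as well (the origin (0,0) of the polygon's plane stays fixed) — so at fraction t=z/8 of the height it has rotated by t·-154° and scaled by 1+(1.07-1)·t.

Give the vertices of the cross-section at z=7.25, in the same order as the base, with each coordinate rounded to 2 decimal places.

t = z/height = 7.25/8 = 0.90625
s = 1 + (scale-1)·z/height = 1 + (1.07-1)·7.25/8 = 1.063438
θ = twist·z/height = -154°·7.25/8 = -139.5625° = -2.435825 rad
cos θ = -0.761114, sin θ = -0.648618 (intermediates below are computed at full precision and shown rounded to 5 d.p.)
v1: (-5,-2.5) → rotate → (2.18402,5.14588) → ×s → (2.32257,5.47232) → (2.32,5.47)
v2: (2.5,-5) → rotate → (-5.14588,2.18402) → ×s → (-5.47232,2.32257) → (-5.47,2.32)
v3: (3.5,-2) → rotate → (-3.96114,-0.74794) → ×s → (-4.21242,-0.79538) → (-4.21,-0.80)
v4: (1,3) → rotate → (1.18474,-2.93196) → ×s → (1.25990,-3.11796) → (1.26,-3.12)
v5: (-1,4) → rotate → (3.35559,-2.39584) → ×s → (3.56846,-2.54782) → (3.57,-2.55)
v6: (-3.5,3) → rotate → (4.60975,-0.01318) → ×s → (4.90218,-0.01401) → (4.90,-0.01)

Cross-section at z=7.25: (2.32,5.47) (-5.47,2.32) (-4.21,-0.80) (1.26,-3.12) (3.57,-2.55) (4.90,-0.01)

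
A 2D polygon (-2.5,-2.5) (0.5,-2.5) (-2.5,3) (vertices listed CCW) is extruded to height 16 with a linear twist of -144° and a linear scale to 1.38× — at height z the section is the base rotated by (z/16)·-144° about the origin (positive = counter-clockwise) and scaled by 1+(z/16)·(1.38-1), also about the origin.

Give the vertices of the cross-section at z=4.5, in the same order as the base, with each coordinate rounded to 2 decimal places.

t = z/height = 4.5/16 = 0.28125
s = 1 + (scale-1)·z/height = 1 + (1.38-1)·4.5/16 = 1.106875
θ = twist·z/height = -144°·4.5/16 = -40.5000° = -0.706858 rad
cos θ = 0.760406, sin θ = -0.649448 (intermediates below are computed at full precision and shown rounded to 5 d.p.)
v1: (-2.5,-2.5) → rotate → (-3.52464,-0.27739) → ×s → (-3.90133,-0.30704) → (-3.90,-0.31)
v2: (0.5,-2.5) → rotate → (-1.24342,-2.22574) → ×s → (-1.37631,-2.46361) → (-1.38,-2.46)
v3: (-2.5,3) → rotate → (0.04733,3.90484) → ×s → (0.05239,4.32217) → (0.05,4.32)

Cross-section at z=4.5: (-3.90,-0.31) (-1.38,-2.46) (0.05,4.32)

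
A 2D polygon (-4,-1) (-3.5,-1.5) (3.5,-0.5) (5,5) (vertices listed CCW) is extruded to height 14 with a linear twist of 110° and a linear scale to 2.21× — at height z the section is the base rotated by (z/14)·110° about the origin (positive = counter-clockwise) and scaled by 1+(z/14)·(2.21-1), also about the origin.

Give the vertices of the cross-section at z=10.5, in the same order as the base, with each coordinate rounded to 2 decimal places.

t = z/height = 10.5/14 = 0.75
s = 1 + (scale-1)·z/height = 1 + (2.21-1)·10.5/14 = 1.907500
θ = twist·z/height = 110°·10.5/14 = 82.5000° = 1.439897 rad
cos θ = 0.130526, sin θ = 0.991445 (intermediates below are computed at full precision and shown rounded to 5 d.p.)
v1: (-4,-1) → rotate → (0.46934,-4.09631) → ×s → (0.89527,-7.81370) → (0.90,-7.81)
v2: (-3.5,-1.5) → rotate → (1.03033,-3.66585) → ×s → (1.96535,-6.99260) → (1.97,-6.99)
v3: (3.5,-0.5) → rotate → (0.95256,3.40479) → ×s → (1.81702,6.49464) → (1.82,6.49)
v4: (5,5) → rotate → (-4.30459,5.60986) → ×s → (-8.21101,10.70080) → (-8.21,10.70)

Cross-section at z=10.5: (0.90,-7.81) (1.97,-6.99) (1.82,6.49) (-8.21,10.70)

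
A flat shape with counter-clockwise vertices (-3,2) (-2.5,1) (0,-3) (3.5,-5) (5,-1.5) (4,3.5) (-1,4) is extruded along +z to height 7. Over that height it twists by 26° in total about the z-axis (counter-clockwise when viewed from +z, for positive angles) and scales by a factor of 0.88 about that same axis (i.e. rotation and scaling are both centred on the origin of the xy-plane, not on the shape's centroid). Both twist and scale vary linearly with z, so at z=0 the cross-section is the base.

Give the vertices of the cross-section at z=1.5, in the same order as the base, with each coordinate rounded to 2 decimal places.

t = z/height = 1.5/7 = 0.214286
s = 1 + (scale-1)·z/height = 1 + (0.88-1)·1.5/7 = 0.974286
θ = twist·z/height = 26°·1.5/7 = 5.5714° = 0.097240 rad
cos θ = 0.995276, sin θ = 0.097087 (intermediates below are computed at full precision and shown rounded to 5 d.p.)
v1: (-3,2) → rotate → (-3.18000,1.69929) → ×s → (-3.09823,1.65560) → (-3.10,1.66)
v2: (-2.5,1) → rotate → (-2.58528,0.75256) → ×s → (-2.51880,0.73321) → (-2.52,0.73)
v3: (0,-3) → rotate → (0.29126,-2.98583) → ×s → (0.28377,-2.90905) → (0.28,-2.91)
v4: (3.5,-5) → rotate → (3.96890,-4.63658) → ×s → (3.86684,-4.51735) → (3.87,-4.52)
v5: (5,-1.5) → rotate → (5.12201,-1.00748) → ×s → (4.99030,-0.98157) → (4.99,-0.98)
v6: (4,3.5) → rotate → (3.64130,3.87181) → ×s → (3.54767,3.77225) → (3.55,3.77)
v7: (-1,4) → rotate → (-1.38362,3.88402) → ×s → (-1.34804,3.78414) → (-1.35,3.78)

Cross-section at z=1.5: (-3.10,1.66) (-2.52,0.73) (0.28,-2.91) (3.87,-4.52) (4.99,-0.98) (3.55,3.77) (-1.35,3.78)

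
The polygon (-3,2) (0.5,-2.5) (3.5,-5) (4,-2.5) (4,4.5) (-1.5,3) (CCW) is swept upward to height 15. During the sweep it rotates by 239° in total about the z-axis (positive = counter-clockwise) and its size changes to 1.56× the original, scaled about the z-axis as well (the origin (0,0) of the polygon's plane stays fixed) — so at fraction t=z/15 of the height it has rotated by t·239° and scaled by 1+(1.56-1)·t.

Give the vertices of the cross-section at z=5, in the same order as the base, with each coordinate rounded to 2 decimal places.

Cross-section at z=5: (-2.97,-3.08) (3.02,0.05) (6.58,3.02) (3.77,4.14) (-4.40,5.63) (-3.82,-1.11)

t = z/height = 5/15 = 0.333333
s = 1 + (scale-1)·z/height = 1 + (1.56-1)·5/15 = 1.186667
θ = twist·z/height = 239°·5/15 = 79.6667° = 1.390446 rad
cos θ = 0.179375, sin θ = 0.983781 (intermediates below are computed at full precision and shown rounded to 5 d.p.)
v1: (-3,2) → rotate → (-2.50569,-2.59259) → ×s → (-2.97341,-3.07654) → (-2.97,-3.08)
v2: (0.5,-2.5) → rotate → (2.54914,0.04345) → ×s → (3.02498,0.05157) → (3.02,0.05)
v3: (3.5,-5) → rotate → (5.54672,2.54636) → ×s → (6.58210,3.02168) → (6.58,3.02)
v4: (4,-2.5) → rotate → (3.17695,3.48669) → ×s → (3.76998,4.13754) → (3.77,4.14)
v5: (4,4.5) → rotate → (-3.70952,4.74231) → ×s → (-4.40196,5.62754) → (-4.40,5.63)
v6: (-1.5,3) → rotate → (-3.22040,-0.93755) → ×s → (-3.82155,-1.11256) → (-3.82,-1.11)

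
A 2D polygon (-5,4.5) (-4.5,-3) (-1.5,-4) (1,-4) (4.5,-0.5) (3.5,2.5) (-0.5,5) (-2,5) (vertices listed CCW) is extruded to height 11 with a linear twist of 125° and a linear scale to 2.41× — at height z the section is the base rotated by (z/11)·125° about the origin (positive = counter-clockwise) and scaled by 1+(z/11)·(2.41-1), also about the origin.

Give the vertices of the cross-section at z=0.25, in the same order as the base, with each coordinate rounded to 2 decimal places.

Cross-section at z=0.25: (-5.38,4.38) (-4.49,-3.32) (-1.34,-4.20) (1.24,-4.07) (4.66,-0.29) (3.48,2.76) (-0.77,5.13) (-2.32,5.05)

t = z/height = 0.25/11 = 0.0227273
s = 1 + (scale-1)·z/height = 1 + (2.41-1)·0.25/11 = 1.032045
θ = twist·z/height = 125°·0.25/11 = 2.8409° = 0.049583 rad
cos θ = 0.998771, sin θ = 0.049563 (intermediates below are computed at full precision and shown rounded to 5 d.p.)
v1: (-5,4.5) → rotate → (-5.21689,4.24666) → ×s → (-5.38407,4.38274) → (-5.38,4.38)
v2: (-4.5,-3) → rotate → (-4.34578,-3.21935) → ×s → (-4.48504,-3.32251) → (-4.49,-3.32)
v3: (-1.5,-4) → rotate → (-1.29990,-4.06943) → ×s → (-1.34156,-4.19984) → (-1.34,-4.20)
v4: (1,-4) → rotate → (1.19702,-3.94552) → ×s → (1.23538,-4.07196) → (1.24,-4.07)
v5: (4.5,-0.5) → rotate → (4.51925,-0.27635) → ×s → (4.66407,-0.28521) → (4.66,-0.29)
v6: (3.5,2.5) → rotate → (3.37179,2.67040) → ×s → (3.47984,2.75597) → (3.48,2.76)
v7: (-0.5,5) → rotate → (-0.74720,4.96907) → ×s → (-0.77114,5.12831) → (-0.77,5.13)
v8: (-2,5) → rotate → (-2.24536,4.89473) → ×s → (-2.31731,5.05158) → (-2.32,5.05)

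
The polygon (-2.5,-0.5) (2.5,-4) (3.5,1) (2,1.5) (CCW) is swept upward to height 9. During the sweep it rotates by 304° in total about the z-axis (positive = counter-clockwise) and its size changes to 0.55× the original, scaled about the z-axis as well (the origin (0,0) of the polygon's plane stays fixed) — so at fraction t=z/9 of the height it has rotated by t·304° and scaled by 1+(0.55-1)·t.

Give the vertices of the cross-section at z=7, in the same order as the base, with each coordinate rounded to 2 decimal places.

Cross-section at z=7: (0.63,1.53) (-3.06,0.08) (-0.72,-2.26) (0.09,-1.62)

t = z/height = 7/9 = 0.777778
s = 1 + (scale-1)·z/height = 1 + (0.55-1)·7/9 = 0.650000
θ = twist·z/height = 304°·7/9 = 236.4444° = 4.126734 rad
cos θ = -0.552745, sin θ = -0.833350 (intermediates below are computed at full precision and shown rounded to 5 d.p.)
v1: (-2.5,-0.5) → rotate → (0.96519,2.35975) → ×s → (0.62737,1.53384) → (0.63,1.53)
v2: (2.5,-4) → rotate → (-4.71526,0.12761) → ×s → (-3.06492,0.08294) → (-3.06,0.08)
v3: (3.5,1) → rotate → (-1.10126,-3.46947) → ×s → (-0.71582,-2.25516) → (-0.72,-2.26)
v4: (2,1.5) → rotate → (0.14453,-2.49582) → ×s → (0.09395,-1.62228) → (0.09,-1.62)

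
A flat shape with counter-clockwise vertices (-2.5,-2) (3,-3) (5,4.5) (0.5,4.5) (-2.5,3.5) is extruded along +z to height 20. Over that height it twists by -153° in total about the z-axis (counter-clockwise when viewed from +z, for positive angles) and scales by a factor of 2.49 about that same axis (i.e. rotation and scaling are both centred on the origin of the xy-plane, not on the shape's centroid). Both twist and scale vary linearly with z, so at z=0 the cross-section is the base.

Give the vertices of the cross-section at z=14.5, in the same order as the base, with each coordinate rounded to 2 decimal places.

t = z/height = 14.5/20 = 0.725
s = 1 + (scale-1)·z/height = 1 + (2.49-1)·14.5/20 = 2.080250
θ = twist·z/height = -153°·14.5/20 = -110.9250° = -1.936006 rad
cos θ = -0.357146, sin θ = -0.934049 (intermediates below are computed at full precision and shown rounded to 5 d.p.)
v1: (-2.5,-2) → rotate → (-0.97523,3.04941) → ×s → (-2.02873,6.34354) → (-2.03,6.34)
v2: (3,-3) → rotate → (-3.87358,-1.73071) → ×s → (-8.05802,-3.60031) → (-8.06,-3.60)
v3: (5,4.5) → rotate → (2.41749,-6.27740) → ×s → (5.02899,-13.05856) → (5.03,-13.06)
v4: (0.5,4.5) → rotate → (4.02465,-2.07418) → ×s → (8.37227,-4.31481) → (8.37,-4.31)
v5: (-2.5,3.5) → rotate → (4.16203,1.08511) → ×s → (8.65807,2.25730) → (8.66,2.26)

Cross-section at z=14.5: (-2.03,6.34) (-8.06,-3.60) (5.03,-13.06) (8.37,-4.31) (8.66,2.26)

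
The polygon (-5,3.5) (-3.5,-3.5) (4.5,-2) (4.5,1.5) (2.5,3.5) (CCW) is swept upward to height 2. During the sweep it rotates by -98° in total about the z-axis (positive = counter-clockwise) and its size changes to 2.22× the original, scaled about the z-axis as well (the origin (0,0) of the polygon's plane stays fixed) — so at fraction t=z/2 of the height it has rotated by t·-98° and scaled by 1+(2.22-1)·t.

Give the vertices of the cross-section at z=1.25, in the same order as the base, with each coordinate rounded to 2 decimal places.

t = z/height = 1.25/2 = 0.625
s = 1 + (scale-1)·z/height = 1 + (2.22-1)·1.25/2 = 1.762500
θ = twist·z/height = -98°·1.25/2 = -61.2500° = -1.069014 rad
cos θ = 0.480989, sin θ = -0.876727 (intermediates below are computed at full precision and shown rounded to 5 d.p.)
v1: (-5,3.5) → rotate → (0.66360,6.06709) → ×s → (1.16959,10.69325) → (1.17,10.69)
v2: (-3.5,-3.5) → rotate → (-4.75200,1.38508) → ×s → (-8.37541,2.44121) → (-8.38,2.44)
v3: (4.5,-2) → rotate → (0.41100,-4.90725) → ×s → (0.72438,-8.64902) → (0.72,-8.65)
v4: (4.5,1.5) → rotate → (3.47954,-3.22379) → ×s → (6.13269,-5.68193) → (6.13,-5.68)
v5: (2.5,3.5) → rotate → (4.27102,-0.50836) → ×s → (7.52766,-0.89598) → (7.53,-0.90)

Cross-section at z=1.25: (1.17,10.69) (-8.38,2.44) (0.72,-8.65) (6.13,-5.68) (7.53,-0.90)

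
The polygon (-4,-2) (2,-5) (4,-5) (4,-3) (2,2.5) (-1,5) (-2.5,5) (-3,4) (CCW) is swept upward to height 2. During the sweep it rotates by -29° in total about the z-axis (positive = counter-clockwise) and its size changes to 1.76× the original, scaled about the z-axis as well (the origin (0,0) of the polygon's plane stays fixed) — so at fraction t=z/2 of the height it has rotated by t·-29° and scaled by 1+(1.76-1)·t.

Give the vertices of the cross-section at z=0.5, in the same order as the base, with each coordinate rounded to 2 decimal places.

Cross-section at z=0.5: (-5.02,-1.76) (1.61,-6.20) (3.97,-6.50) (4.27,-4.14) (2.74,2.65) (-0.43,6.05) (-2.20,6.28) (-2.94,5.17)

t = z/height = 0.5/2 = 0.25
s = 1 + (scale-1)·z/height = 1 + (1.76-1)·0.5/2 = 1.190000
θ = twist·z/height = -29°·0.5/2 = -7.2500° = -0.126536 rad
cos θ = 0.992005, sin θ = -0.126199 (intermediates below are computed at full precision and shown rounded to 5 d.p.)
v1: (-4,-2) → rotate → (-4.22042,-1.47921) → ×s → (-5.02230,-1.76026) → (-5.02,-1.76)
v2: (2,-5) → rotate → (1.35302,-5.21242) → ×s → (1.61009,-6.20278) → (1.61,-6.20)
v3: (4,-5) → rotate → (3.33702,-5.46482) → ×s → (3.97106,-6.50314) → (3.97,-6.50)
v4: (4,-3) → rotate → (3.58942,-3.48081) → ×s → (4.27141,-4.14216) → (4.27,-4.14)
v5: (2,2.5) → rotate → (2.29951,2.22761) → ×s → (2.73641,2.65086) → (2.74,2.65)
v6: (-1,5) → rotate → (-0.36101,5.08622) → ×s → (-0.42960,6.05261) → (-0.43,6.05)
v7: (-2.5,5) → rotate → (-1.84902,5.27552) → ×s → (-2.20033,6.27787) → (-2.20,6.28)
v8: (-3,4) → rotate → (-2.47122,4.34662) → ×s → (-2.94075,5.17247) → (-2.94,5.17)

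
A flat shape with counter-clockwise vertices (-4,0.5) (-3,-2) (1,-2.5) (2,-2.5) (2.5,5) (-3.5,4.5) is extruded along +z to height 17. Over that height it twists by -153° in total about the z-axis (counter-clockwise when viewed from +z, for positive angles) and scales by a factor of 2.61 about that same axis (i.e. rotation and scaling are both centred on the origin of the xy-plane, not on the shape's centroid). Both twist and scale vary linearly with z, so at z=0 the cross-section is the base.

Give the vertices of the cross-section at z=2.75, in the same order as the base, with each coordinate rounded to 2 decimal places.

t = z/height = 2.75/17 = 0.161765
s = 1 + (scale-1)·z/height = 1 + (2.61-1)·2.75/17 = 1.260441
θ = twist·z/height = -153°·2.75/17 = -24.7500° = -0.431969 rad
cos θ = 0.908143, sin θ = -0.418660 (intermediates below are computed at full precision and shown rounded to 5 d.p.)
v1: (-4,0.5) → rotate → (-3.42324,2.12871) → ×s → (-4.31480,2.68311) → (-4.31,2.68)
v2: (-3,-2) → rotate → (-3.56175,-0.56031) → ×s → (-4.48938,-0.70623) → (-4.49,-0.71)
v3: (1,-2.5) → rotate → (-0.13851,-2.68902) → ×s → (-0.17458,-3.38935) → (-0.17,-3.39)
v4: (2,-2.5) → rotate → (0.76964,-3.10768) → ×s → (0.97008,-3.91704) → (0.97,-3.92)
v5: (2.5,5) → rotate → (4.36366,3.49407) → ×s → (5.50013,4.40407) → (5.50,4.40)
v6: (-3.5,4.5) → rotate → (-1.29453,5.55195) → ×s → (-1.63168,6.99791) → (-1.63,7.00)

Cross-section at z=2.75: (-4.31,2.68) (-4.49,-0.71) (-0.17,-3.39) (0.97,-3.92) (5.50,4.40) (-1.63,7.00)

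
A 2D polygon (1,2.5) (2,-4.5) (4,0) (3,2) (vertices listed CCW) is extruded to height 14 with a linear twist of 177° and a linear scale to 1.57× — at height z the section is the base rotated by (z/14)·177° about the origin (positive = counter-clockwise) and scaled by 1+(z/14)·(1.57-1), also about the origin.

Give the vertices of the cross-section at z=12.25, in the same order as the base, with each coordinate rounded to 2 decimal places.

Cross-section at z=12.25: (-2.95,-2.76) (0.15,7.38) (-5.43,2.55) (-5.34,-0.80)

t = z/height = 12.25/14 = 0.875
s = 1 + (scale-1)·z/height = 1 + (1.57-1)·12.25/14 = 1.498750
θ = twist·z/height = 177°·12.25/14 = 154.8750° = 2.703079 rad
cos θ = -0.905384, sin θ = 0.424595 (intermediates below are computed at full precision and shown rounded to 5 d.p.)
v1: (1,2.5) → rotate → (-1.96687,-1.83886) → ×s → (-2.94785,-2.75600) → (-2.95,-2.76)
v2: (2,-4.5) → rotate → (0.09991,4.92342) → ×s → (0.14974,7.37897) → (0.15,7.38)
v3: (4,0) → rotate → (-3.62153,1.69838) → ×s → (-5.42777,2.54544) → (-5.43,2.55)
v4: (3,2) → rotate → (-3.56534,-0.53698) → ×s → (-5.34355,-0.80480) → (-5.34,-0.80)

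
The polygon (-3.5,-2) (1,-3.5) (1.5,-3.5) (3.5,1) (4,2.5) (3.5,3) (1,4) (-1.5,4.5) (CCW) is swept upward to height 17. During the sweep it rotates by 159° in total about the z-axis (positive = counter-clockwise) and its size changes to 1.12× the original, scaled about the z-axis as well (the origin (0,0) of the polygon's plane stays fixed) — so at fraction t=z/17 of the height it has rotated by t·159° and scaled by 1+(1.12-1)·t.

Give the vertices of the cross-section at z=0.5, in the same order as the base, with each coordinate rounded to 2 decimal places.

Cross-section at z=0.5: (-3.34,-2.29) (1.29,-3.42) (1.79,-3.38) (3.42,1.29) (3.80,2.83) (3.26,3.29) (0.67,4.08) (-1.87,4.38)

t = z/height = 0.5/17 = 0.0294118
s = 1 + (scale-1)·z/height = 1 + (1.12-1)·0.5/17 = 1.003529
θ = twist·z/height = 159°·0.5/17 = 4.6765° = 0.081620 rad
cos θ = 0.996671, sin θ = 0.081529 (intermediates below are computed at full precision and shown rounded to 5 d.p.)
v1: (-3.5,-2) → rotate → (-3.32529,-2.27869) → ×s → (-3.33703,-2.28674) → (-3.34,-2.29)
v2: (1,-3.5) → rotate → (1.28202,-3.40682) → ×s → (1.28655,-3.41884) → (1.29,-3.42)
v3: (1.5,-3.5) → rotate → (1.78036,-3.36605) → ×s → (1.78664,-3.37793) → (1.79,-3.38)
v4: (3.5,1) → rotate → (3.40682,1.28202) → ×s → (3.41884,1.28655) → (3.42,1.29)
v5: (4,2.5) → rotate → (3.78286,2.81779) → ×s → (3.79621,2.82774) → (3.80,2.83)
v6: (3.5,3) → rotate → (3.24376,3.27537) → ×s → (3.25521,3.28693) → (3.26,3.29)
v7: (1,4) → rotate → (0.67055,4.06821) → ×s → (0.67292,4.08257) → (0.67,4.08)
v8: (-1.5,4.5) → rotate → (-1.86189,4.36273) → ×s → (-1.86846,4.37812) → (-1.87,4.38)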